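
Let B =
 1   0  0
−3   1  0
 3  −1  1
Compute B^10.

B = I + N where N = [[0, 0, 0], [−3, 0, 0], [3, −1, 0]] is strictly lower-triangular, so N^3 = 0.
(I + N)^10 = I + 10·N + 45·N^2 = [[1, 0, 0], [−30, 1, 0], [165, −10, 1]].

[[1, 0, 0], [−30, 1, 0], [165, −10, 1]]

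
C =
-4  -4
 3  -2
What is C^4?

[[-416, -96], [72, -368]]

C^2 = [[4, 24], [-18, -8]]
C^3 = [[56, -64], [48, 88]]
C^4 = [[-416, -96], [72, -368]]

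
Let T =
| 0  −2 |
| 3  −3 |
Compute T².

[[−6, 6], [−9, 3]]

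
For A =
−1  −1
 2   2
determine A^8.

[[−1, −1], [2, 2]]

A² = A (a projection; rank 1, trace 1), so A^8 = A.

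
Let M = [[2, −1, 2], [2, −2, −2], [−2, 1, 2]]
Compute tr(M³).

−40

M² = [[−2, 2, 10], [4, 0, 4], [−6, 2, −2]]
M³ = [[−20, 8, 12], [0, 0, 16], [−4, 0, −20]]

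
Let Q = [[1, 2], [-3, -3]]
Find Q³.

[[7, 2], [-3, 3]]

Q² = [[-5, -4], [6, 3]]
Q³ = [[7, 2], [-3, 3]]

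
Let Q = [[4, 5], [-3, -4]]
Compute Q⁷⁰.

Q² = I (check: tr Q = 0 and det Q = -1), so Q⁷⁰ = I since 70 is even.

[[1, 0], [0, 1]]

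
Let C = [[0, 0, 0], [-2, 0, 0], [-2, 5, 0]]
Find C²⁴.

[[0, 0, 0], [0, 0, 0], [0, 0, 0]]

C is strictly triangular, hence nilpotent: C³ = 0, so C²⁴ = 0.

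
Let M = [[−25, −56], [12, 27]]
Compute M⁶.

tr M = 2 and det M = −3, so the characteristic polynomial is λ² − (2)λ + (−3) with roots −1 and 3.
Eigenvectors give P = [[7, −2], [−3, 1]] with P⁻¹ = [[1, 2], [3, 7]], and M = P·diag(−1, 3)·P⁻¹.
Then M⁶ = P·diag(1, 729)·P⁻¹ = [[7, −1458], [−3, 729]] · [[1, 2], [3, 7]] = [[−4367, −10192], [2184, 5097]].

[[−4367, −10192], [2184, 5097]]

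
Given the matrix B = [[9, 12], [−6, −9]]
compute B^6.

tr B = 0 and det B = −9, so the characteristic polynomial is λ² − (0)λ + (−9) with roots −3 and 3.
Eigenvectors give P = [[−1, −2], [1, 1]] with P⁻¹ = [[1, 2], [−1, −1]], and B = P·diag(−3, 3)·P⁻¹.
Then B^6 = P·diag(729, 729)·P⁻¹ = [[−729, −1458], [729, 729]] · [[1, 2], [−1, −1]] = [[729, 0], [0, 729]].

[[729, 0], [0, 729]]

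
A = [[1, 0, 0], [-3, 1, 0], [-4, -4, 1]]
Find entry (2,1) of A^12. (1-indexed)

-36

A = I + N where N = [[0, 0, 0], [-3, 0, 0], [-4, -4, 0]] is strictly lower-triangular, so N^3 = 0.
(I + N)^12 = I + 12·N + 66·N^2 = [[1, 0, 0], [-36, 1, 0], [744, -48, 1]].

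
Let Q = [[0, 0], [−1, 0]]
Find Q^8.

Q is strictly triangular, hence nilpotent: Q^2 = 0, so Q^8 = 0.

[[0, 0], [0, 0]]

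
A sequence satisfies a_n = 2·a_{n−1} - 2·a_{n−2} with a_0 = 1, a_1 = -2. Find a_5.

8

With companion matrix M = [[2, -2], [1, 0]], [a_n, a_{n−1}]ᵀ = M·[a_{n−1}, a_{n−2}]ᵀ, so [a_5, a_4]ᵀ = M^4·[a_1, a_0]ᵀ.
M^4 = [[-4, 0], [0, -4]], giving [a_5, a_4]ᵀ = [[8], [-4]].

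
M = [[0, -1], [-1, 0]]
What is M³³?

[[0, -1], [-1, 0]]

M² = I (check: tr M = 0 and det M = -1), so M³³ = M since 33 is odd.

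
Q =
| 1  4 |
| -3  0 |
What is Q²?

[[-11, 4], [-3, -12]]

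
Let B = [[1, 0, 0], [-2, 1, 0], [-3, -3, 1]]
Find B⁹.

B = I + N where N = [[0, 0, 0], [-2, 0, 0], [-3, -3, 0]] is strictly lower-triangular, so N³ = 0.
(I + N)⁹ = I + 9·N + 36·N² = [[1, 0, 0], [-18, 1, 0], [189, -27, 1]].

[[1, 0, 0], [-18, 1, 0], [189, -27, 1]]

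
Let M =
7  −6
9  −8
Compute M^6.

tr M = −1 and det M = −2, so the characteristic polynomial is λ² − (−1)λ + (−2) with roots 1 and −2.
Eigenvectors give P = [[−1, 2], [−1, 3]] with P⁻¹ = [[−3, 2], [−1, 1]], and M = P·diag(1, −2)·P⁻¹.
Then M^6 = P·diag(1, 64)·P⁻¹ = [[−1, 128], [−1, 192]] · [[−3, 2], [−1, 1]] = [[−125, 126], [−189, 190]].

[[−125, 126], [−189, 190]]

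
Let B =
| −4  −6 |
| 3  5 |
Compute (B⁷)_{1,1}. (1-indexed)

−130

tr B = 1 and det B = −2, so the characteristic polynomial is λ² − (1)λ + (−2) with roots 2 and −1.
Eigenvectors give P = [[−1, 2], [1, −1]] with P⁻¹ = [[1, 2], [1, 1]], and B = P·diag(2, −1)·P⁻¹.
Then B⁷ = P·diag(128, −1)·P⁻¹ = [[−128, −2], [128, 1]] · [[1, 2], [1, 1]] = [[−130, −258], [129, 257]].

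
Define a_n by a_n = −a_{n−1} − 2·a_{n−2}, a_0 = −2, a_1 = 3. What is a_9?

With companion matrix C = [[−1, −2], [1, 0]], [a_n, a_{n−1}]ᵀ = C·[a_{n−1}, a_{n−2}]ᵀ, so [a_9, a_8]ᵀ = C⁸·[a_1, a_0]ᵀ.
C⁸ = [[−17, −6], [3, −14]], giving [a_9, a_8]ᵀ = [[−39], [37]].

−39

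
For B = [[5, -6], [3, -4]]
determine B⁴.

[[31, -30], [15, -14]]

tr B = 1 and det B = -2, so the characteristic polynomial is λ² − (1)λ + (-2) with roots -1 and 2.
Eigenvectors give P = [[1, 2], [1, 1]] with P⁻¹ = [[-1, 2], [1, -1]], and B = P·diag(-1, 2)·P⁻¹.
Then B⁴ = P·diag(1, 16)·P⁻¹ = [[1, 32], [1, 16]] · [[-1, 2], [1, -1]] = [[31, -30], [15, -14]].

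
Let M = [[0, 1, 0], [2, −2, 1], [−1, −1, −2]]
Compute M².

[[2, −2, 1], [−5, 5, −4], [0, 3, 3]]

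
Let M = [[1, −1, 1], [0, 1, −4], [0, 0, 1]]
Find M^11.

M = I + N where N = [[0, −1, 1], [0, 0, −4], [0, 0, 0]] is strictly upper-triangular, so N^3 = 0.
(I + N)^11 = I + 11·N + 55·N^2 = [[1, −11, 231], [0, 1, −44], [0, 0, 1]].

[[1, −11, 231], [0, 1, −44], [0, 0, 1]]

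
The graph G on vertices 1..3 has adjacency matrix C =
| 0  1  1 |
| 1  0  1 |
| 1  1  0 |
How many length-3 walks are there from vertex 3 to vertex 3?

2

The number of length-3 walks from vertex 3 to vertex 3 is entry (3,3) of C³, where C is the adjacency matrix.
C² = [[2, 1, 1], [1, 2, 1], [1, 1, 2]]
C³ = [[2, 3, 3], [3, 2, 3], [3, 3, 2]]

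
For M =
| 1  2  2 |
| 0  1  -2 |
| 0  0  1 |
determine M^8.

M = I + N where N = [[0, 2, 2], [0, 0, -2], [0, 0, 0]] is strictly upper-triangular, so N^3 = 0.
(I + N)^8 = I + 8·N + 28·N^2 = [[1, 16, -96], [0, 1, -16], [0, 0, 1]].

[[1, 16, -96], [0, 1, -16], [0, 0, 1]]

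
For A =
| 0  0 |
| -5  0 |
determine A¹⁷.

A is strictly triangular, hence nilpotent: A² = 0, so A¹⁷ = 0.

[[0, 0], [0, 0]]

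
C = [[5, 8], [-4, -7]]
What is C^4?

[[-79, -160], [80, 161]]

tr C = -2 and det C = -3, so the characteristic polynomial is λ² − (-2)λ + (-3) with roots 1 and -3.
Eigenvectors give P = [[-2, -1], [1, 1]] with P⁻¹ = [[-1, -1], [1, 2]], and C = P·diag(1, -3)·P⁻¹.
Then C^4 = P·diag(1, 81)·P⁻¹ = [[-2, -81], [1, 81]] · [[-1, -1], [1, 2]] = [[-79, -160], [80, 161]].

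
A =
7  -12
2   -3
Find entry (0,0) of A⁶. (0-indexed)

tr A = 4 and det A = 3, so the characteristic polynomial is λ² − (4)λ + (3) with roots 1 and 3.
Eigenvectors give P = [[2, 3], [1, 1]] with P⁻¹ = [[-1, 3], [1, -2]], and A = P·diag(1, 3)·P⁻¹.
Then A⁶ = P·diag(1, 729)·P⁻¹ = [[2, 2187], [1, 729]] · [[-1, 3], [1, -2]] = [[2185, -4368], [728, -1455]].

2185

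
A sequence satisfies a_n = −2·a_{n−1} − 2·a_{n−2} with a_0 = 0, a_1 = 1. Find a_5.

With companion matrix B = [[−2, −2], [1, 0]], [a_n, a_{n−1}]ᵀ = B·[a_{n−1}, a_{n−2}]ᵀ, so [a_5, a_4]ᵀ = B⁴·[a_1, a_0]ᵀ.
B⁴ = [[−4, 0], [0, −4]], giving [a_5, a_4]ᵀ = [[−4], [0]].

−4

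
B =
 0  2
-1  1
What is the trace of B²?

-3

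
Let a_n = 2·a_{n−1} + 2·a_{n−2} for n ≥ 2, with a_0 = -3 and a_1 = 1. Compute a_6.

With companion matrix T = [[2, 2], [1, 0]], [a_n, a_{n−1}]ᵀ = T·[a_{n−1}, a_{n−2}]ᵀ, so [a_6, a_5]ᵀ = T^5·[a_1, a_0]ᵀ.
T^5 = [[120, 88], [44, 32]], giving [a_6, a_5]ᵀ = [[-144], [-52]].

-144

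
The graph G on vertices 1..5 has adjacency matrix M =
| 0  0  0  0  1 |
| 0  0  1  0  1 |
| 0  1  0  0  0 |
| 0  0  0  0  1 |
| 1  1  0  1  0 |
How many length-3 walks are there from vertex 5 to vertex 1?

The number of length-3 walks from vertex 5 to vertex 1 is entry (5,1) of M^3, where M is the adjacency matrix.
M^2 = [[1, 1, 0, 1, 0], [1, 2, 0, 1, 0], [0, 0, 1, 0, 1], [1, 1, 0, 1, 0], [0, 0, 1, 0, 3]]
M^3 = [[0, 0, 1, 0, 3], [0, 0, 2, 0, 4], [1, 2, 0, 1, 0], [0, 0, 1, 0, 3], [3, 4, 0, 3, 0]]

3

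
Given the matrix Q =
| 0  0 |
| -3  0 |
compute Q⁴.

Q² = [[0, 0], [0, 0]]
Q³ = [[0, 0], [0, 0]]
Q⁴ = [[0, 0], [0, 0]]

[[0, 0], [0, 0]]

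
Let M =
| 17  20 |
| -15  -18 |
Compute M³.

tr M = -1 and det M = -6, so the characteristic polynomial is λ² − (-1)λ + (-6) with roots 2 and -3.
Eigenvectors give P = [[4, -1], [-3, 1]] with P⁻¹ = [[1, 1], [3, 4]], and M = P·diag(2, -3)·P⁻¹.
Then M³ = P·diag(8, -27)·P⁻¹ = [[32, 27], [-24, -27]] · [[1, 1], [3, 4]] = [[113, 140], [-105, -132]].

[[113, 140], [-105, -132]]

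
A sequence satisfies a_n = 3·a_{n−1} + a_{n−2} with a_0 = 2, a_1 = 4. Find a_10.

With companion matrix Q = [[3, 1], [1, 0]], [a_n, a_{n−1}]ᵀ = Q·[a_{n−1}, a_{n−2}]ᵀ, so [a_10, a_9]ᵀ = Q⁹·[a_1, a_0]ᵀ.
Q⁹ = [[42837, 12970], [12970, 3927]], giving [a_10, a_9]ᵀ = [[197288], [59734]].

197288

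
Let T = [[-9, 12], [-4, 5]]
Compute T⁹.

tr T = -4 and det T = 3, so the characteristic polynomial is λ² − (-4)λ + (3) with roots -1 and -3.
Eigenvectors give P = [[-3, 2], [-2, 1]] with P⁻¹ = [[1, -2], [2, -3]], and T = P·diag(-1, -3)·P⁻¹.
Then T⁹ = P·diag(-1, -19683)·P⁻¹ = [[3, -39366], [2, -19683]] · [[1, -2], [2, -3]] = [[-78729, 118092], [-39364, 59045]].

[[-78729, 118092], [-39364, 59045]]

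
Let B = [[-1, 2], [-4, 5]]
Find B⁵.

[[-241, 242], [-484, 485]]

tr B = 4 and det B = 3, so the characteristic polynomial is λ² − (4)λ + (3) with roots 3 and 1.
Eigenvectors give P = [[1, 1], [2, 1]] with P⁻¹ = [[-1, 1], [2, -1]], and B = P·diag(3, 1)·P⁻¹.
Then B⁵ = P·diag(243, 1)·P⁻¹ = [[243, 1], [486, 1]] · [[-1, 1], [2, -1]] = [[-241, 242], [-484, 485]].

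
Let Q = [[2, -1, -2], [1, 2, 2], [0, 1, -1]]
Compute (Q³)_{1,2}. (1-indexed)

-19

Q² = [[3, -6, -4], [4, 5, 0], [1, 1, 3]]
Q³ = [[0, -19, -14], [13, 6, 2], [3, 4, -3]]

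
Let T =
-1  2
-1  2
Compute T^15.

[[-1, 2], [-1, 2]]

T² = T (a projection; rank 1, trace 1), so T^15 = T.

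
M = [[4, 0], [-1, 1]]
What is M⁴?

M² = [[16, 0], [-5, 1]]
M³ = [[64, 0], [-21, 1]]
M⁴ = [[256, 0], [-85, 1]]

[[256, 0], [-85, 1]]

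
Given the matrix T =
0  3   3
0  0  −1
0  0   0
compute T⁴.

[[0, 0, 0], [0, 0, 0], [0, 0, 0]]

T is strictly triangular, hence nilpotent: T³ = 0, so T⁴ = 0.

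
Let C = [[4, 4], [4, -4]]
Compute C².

[[32, 0], [0, 32]]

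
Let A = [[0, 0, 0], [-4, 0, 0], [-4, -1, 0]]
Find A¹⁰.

A is strictly triangular, hence nilpotent: A³ = 0, so A¹⁰ = 0.

[[0, 0, 0], [0, 0, 0], [0, 0, 0]]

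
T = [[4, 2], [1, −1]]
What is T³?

T² = [[18, 6], [3, 3]]
T³ = [[78, 30], [15, 3]]

[[78, 30], [15, 3]]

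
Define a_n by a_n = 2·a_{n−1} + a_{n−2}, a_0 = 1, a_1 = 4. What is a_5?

128

With companion matrix A = [[2, 1], [1, 0]], [a_n, a_{n−1}]ᵀ = A·[a_{n−1}, a_{n−2}]ᵀ, so [a_5, a_4]ᵀ = A⁴·[a_1, a_0]ᵀ.
A⁴ = [[29, 12], [12, 5]], giving [a_5, a_4]ᵀ = [[128], [53]].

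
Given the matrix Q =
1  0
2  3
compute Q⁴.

tr Q = 4 and det Q = 3, so the characteristic polynomial is λ² − (4)λ + (3) with roots 3 and 1.
Eigenvectors give P = [[0, 1], [-1, -1]] with P⁻¹ = [[-1, -1], [1, 0]], and Q = P·diag(3, 1)·P⁻¹.
Then Q⁴ = P·diag(81, 1)·P⁻¹ = [[0, 1], [-81, -1]] · [[-1, -1], [1, 0]] = [[1, 0], [80, 81]].

[[1, 0], [80, 81]]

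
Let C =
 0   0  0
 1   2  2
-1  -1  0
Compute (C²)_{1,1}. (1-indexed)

0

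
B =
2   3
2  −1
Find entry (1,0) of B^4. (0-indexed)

B^2 = [[10, 3], [2, 7]]
B^3 = [[26, 27], [18, −1]]
B^4 = [[106, 51], [34, 55]]

34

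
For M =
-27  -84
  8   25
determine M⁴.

[[561, 1680], [-160, -479]]

tr M = -2 and det M = -3, so the characteristic polynomial is λ² − (-2)λ + (-3) with roots 1 and -3.
Eigenvectors give P = [[-3, 7], [1, -2]] with P⁻¹ = [[2, 7], [1, 3]], and M = P·diag(1, -3)·P⁻¹.
Then M⁴ = P·diag(1, 81)·P⁻¹ = [[-3, 567], [1, -162]] · [[2, 7], [1, 3]] = [[561, 1680], [-160, -479]].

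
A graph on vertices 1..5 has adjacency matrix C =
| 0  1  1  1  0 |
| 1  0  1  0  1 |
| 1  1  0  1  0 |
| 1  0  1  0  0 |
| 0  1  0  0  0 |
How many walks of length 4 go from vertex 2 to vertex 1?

The number of length-4 walks from vertex 2 to vertex 1 is entry (2,1) of C^4, where C is the adjacency matrix.
C^2 = [[3, 1, 2, 1, 1], [1, 3, 1, 2, 0], [2, 1, 3, 1, 1], [1, 2, 1, 2, 0], [1, 0, 1, 0, 1]]
C^3 = [[4, 6, 5, 5, 1], [6, 2, 6, 2, 3], [5, 6, 4, 5, 1], [5, 2, 5, 2, 2], [1, 3, 1, 2, 0]]
C^4 = [[16, 10, 15, 9, 6], [10, 15, 10, 12, 2], [15, 10, 16, 9, 6], [9, 12, 9, 10, 2], [6, 2, 6, 2, 3]]

10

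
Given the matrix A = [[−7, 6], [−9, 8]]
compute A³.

[[−19, 18], [−27, 26]]

tr A = 1 and det A = −2, so the characteristic polynomial is λ² − (1)λ + (−2) with roots 2 and −1.
Eigenvectors give P = [[2, −1], [3, −1]] with P⁻¹ = [[−1, 1], [−3, 2]], and A = P·diag(2, −1)·P⁻¹.
Then A³ = P·diag(8, −1)·P⁻¹ = [[16, 1], [24, 1]] · [[−1, 1], [−3, 2]] = [[−19, 18], [−27, 26]].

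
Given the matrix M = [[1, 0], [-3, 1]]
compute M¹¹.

[[1, 0], [-33, 1]]

M = I + N where N = [[0, 0], [-3, 0]] is strictly lower-triangular, so N² = 0.
(I + N)¹¹ = I + 11·N = [[1, 0], [-33, 1]].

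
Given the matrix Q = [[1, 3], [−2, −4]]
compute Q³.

Q² = [[−5, −9], [6, 10]]
Q³ = [[13, 21], [−14, −22]]

[[13, 21], [−14, −22]]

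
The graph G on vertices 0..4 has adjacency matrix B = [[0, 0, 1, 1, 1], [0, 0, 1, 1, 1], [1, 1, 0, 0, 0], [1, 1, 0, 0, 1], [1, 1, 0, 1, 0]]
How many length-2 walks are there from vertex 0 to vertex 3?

The number of length-2 walks from vertex 0 to vertex 3 is entry (0,3) of B², where B is the adjacency matrix.
B² = [[3, 3, 0, 1, 1], [3, 3, 0, 1, 1], [0, 0, 2, 2, 2], [1, 1, 2, 3, 2], [1, 1, 2, 2, 3]]

1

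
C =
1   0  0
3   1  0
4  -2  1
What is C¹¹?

[[1, 0, 0], [33, 1, 0], [-286, -22, 1]]

C = I + N where N = [[0, 0, 0], [3, 0, 0], [4, -2, 0]] is strictly lower-triangular, so N³ = 0.
(I + N)¹¹ = I + 11·N + 55·N² = [[1, 0, 0], [33, 1, 0], [-286, -22, 1]].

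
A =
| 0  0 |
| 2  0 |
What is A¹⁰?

[[0, 0], [0, 0]]

A is strictly triangular, hence nilpotent: A² = 0, so A¹⁰ = 0.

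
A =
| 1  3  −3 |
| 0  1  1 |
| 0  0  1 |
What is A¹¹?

[[1, 33, 132], [0, 1, 11], [0, 0, 1]]

A = I + N where N = [[0, 3, −3], [0, 0, 1], [0, 0, 0]] is strictly upper-triangular, so N³ = 0.
(I + N)¹¹ = I + 11·N + 55·N² = [[1, 33, 132], [0, 1, 11], [0, 0, 1]].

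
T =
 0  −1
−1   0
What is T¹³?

[[0, −1], [−1, 0]]

T² = I (check: tr T = 0 and det T = −1), so T¹³ = T since 13 is odd.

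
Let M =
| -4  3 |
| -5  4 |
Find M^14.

M² = I (check: tr M = 0 and det M = -1), so M^14 = I since 14 is even.

[[1, 0], [0, 1]]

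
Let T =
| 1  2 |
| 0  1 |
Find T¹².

[[1, 24], [0, 1]]

T = I + N where N = [[0, 2], [0, 0]] is strictly upper-triangular, so N² = 0.
(I + N)¹² = I + 12·N = [[1, 24], [0, 1]].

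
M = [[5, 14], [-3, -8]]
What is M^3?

tr M = -3 and det M = 2, so the characteristic polynomial is λ² − (-3)λ + (2) with roots -1 and -2.
Eigenvectors give P = [[7, -2], [-3, 1]] with P⁻¹ = [[1, 2], [3, 7]], and M = P·diag(-1, -2)·P⁻¹.
Then M^3 = P·diag(-1, -8)·P⁻¹ = [[-7, 16], [3, -8]] · [[1, 2], [3, 7]] = [[41, 98], [-21, -50]].

[[41, 98], [-21, -50]]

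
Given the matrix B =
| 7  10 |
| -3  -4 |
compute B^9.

tr B = 3 and det B = 2, so the characteristic polynomial is λ² − (3)λ + (2) with roots 1 and 2.
Eigenvectors give P = [[-5, -2], [3, 1]] with P⁻¹ = [[1, 2], [-3, -5]], and B = P·diag(1, 2)·P⁻¹.
Then B^9 = P·diag(1, 512)·P⁻¹ = [[-5, -1024], [3, 512]] · [[1, 2], [-3, -5]] = [[3067, 5110], [-1533, -2554]].

[[3067, 5110], [-1533, -2554]]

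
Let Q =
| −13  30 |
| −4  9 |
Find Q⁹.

tr Q = −4 and det Q = 3, so the characteristic polynomial is λ² − (−4)λ + (3) with roots −1 and −3.
Eigenvectors give P = [[−5, 3], [−2, 1]] with P⁻¹ = [[1, −3], [2, −5]], and Q = P·diag(−1, −3)·P⁻¹.
Then Q⁹ = P·diag(−1, −19683)·P⁻¹ = [[5, −59049], [2, −19683]] · [[1, −3], [2, −5]] = [[−118093, 295230], [−39364, 98409]].

[[−118093, 295230], [−39364, 98409]]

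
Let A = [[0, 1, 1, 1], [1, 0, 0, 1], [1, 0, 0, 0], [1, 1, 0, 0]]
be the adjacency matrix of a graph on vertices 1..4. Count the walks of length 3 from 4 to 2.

3

The number of length-3 walks from vertex 4 to vertex 2 is entry (4,2) of A³, where A is the adjacency matrix.
A² = [[3, 1, 0, 1], [1, 2, 1, 1], [0, 1, 1, 1], [1, 1, 1, 2]]
A³ = [[2, 4, 3, 4], [4, 2, 1, 3], [3, 1, 0, 1], [4, 3, 1, 2]]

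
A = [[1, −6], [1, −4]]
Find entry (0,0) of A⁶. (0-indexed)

−125

tr A = −3 and det A = 2, so the characteristic polynomial is λ² − (−3)λ + (2) with roots −2 and −1.
Eigenvectors give P = [[−2, 3], [−1, 1]] with P⁻¹ = [[1, −3], [1, −2]], and A = P·diag(−2, −1)·P⁻¹.
Then A⁶ = P·diag(64, 1)·P⁻¹ = [[−128, 3], [−64, 1]] · [[1, −3], [1, −2]] = [[−125, 378], [−63, 190]].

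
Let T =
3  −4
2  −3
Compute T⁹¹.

T² = I (check: tr T = 0 and det T = −1), so T⁹¹ = T since 91 is odd.

[[3, −4], [2, −3]]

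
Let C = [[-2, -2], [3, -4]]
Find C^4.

[[-212, 96], [-144, -116]]

C^2 = [[-2, 12], [-18, 10]]
C^3 = [[40, -44], [66, -4]]
C^4 = [[-212, 96], [-144, -116]]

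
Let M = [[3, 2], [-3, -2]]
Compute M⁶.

M² = M (a projection; rank 1, trace 1), so M⁶ = M.

[[3, 2], [-3, -2]]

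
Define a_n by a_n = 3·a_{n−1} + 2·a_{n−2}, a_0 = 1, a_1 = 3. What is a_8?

22363

With companion matrix Q = [[3, 2], [1, 0]], [a_n, a_{n−1}]ᵀ = Q·[a_{n−1}, a_{n−2}]ᵀ, so [a_8, a_7]ᵀ = Q^7·[a_1, a_0]ᵀ.
Q^7 = [[6279, 3526], [1763, 990]], giving [a_8, a_7]ᵀ = [[22363], [6279]].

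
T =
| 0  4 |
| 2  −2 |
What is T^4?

[[96, −160], [−80, 176]]

T^2 = [[8, −8], [−4, 12]]
T^3 = [[−16, 48], [24, −40]]
T^4 = [[96, −160], [−80, 176]]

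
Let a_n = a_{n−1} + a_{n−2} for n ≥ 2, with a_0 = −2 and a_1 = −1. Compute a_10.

−123

With companion matrix T = [[1, 1], [1, 0]], [a_n, a_{n−1}]ᵀ = T·[a_{n−1}, a_{n−2}]ᵀ, so [a_10, a_9]ᵀ = T^9·[a_1, a_0]ᵀ.
T^9 = [[55, 34], [34, 21]], giving [a_10, a_9]ᵀ = [[−123], [−76]].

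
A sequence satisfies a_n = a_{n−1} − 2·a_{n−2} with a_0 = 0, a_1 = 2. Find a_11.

With companion matrix B = [[1, −2], [1, 0]], [a_n, a_{n−1}]ᵀ = B·[a_{n−1}, a_{n−2}]ᵀ, so [a_11, a_10]ᵀ = B¹⁰·[a_1, a_0]ᵀ.
B¹⁰ = [[23, 22], [−11, 34]], giving [a_11, a_10]ᵀ = [[46], [−22]].

46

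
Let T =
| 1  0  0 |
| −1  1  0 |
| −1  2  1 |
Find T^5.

T = I + N where N = [[0, 0, 0], [−1, 0, 0], [−1, 2, 0]] is strictly lower-triangular, so N^3 = 0.
(I + N)^5 = I + 5·N + 10·N^2 = [[1, 0, 0], [−5, 1, 0], [−25, 10, 1]].

[[1, 0, 0], [−5, 1, 0], [−25, 10, 1]]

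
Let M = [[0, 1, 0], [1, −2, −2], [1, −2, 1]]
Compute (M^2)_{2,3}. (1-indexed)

2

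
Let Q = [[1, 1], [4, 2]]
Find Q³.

Q² = [[5, 3], [12, 8]]
Q³ = [[17, 11], [44, 28]]

[[17, 11], [44, 28]]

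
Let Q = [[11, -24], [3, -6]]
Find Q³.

[[179, -456], [57, -144]]

tr Q = 5 and det Q = 6, so the characteristic polynomial is λ² − (5)λ + (6) with roots 3 and 2.
Eigenvectors give P = [[3, -8], [1, -3]] with P⁻¹ = [[3, -8], [1, -3]], and Q = P·diag(3, 2)·P⁻¹.
Then Q³ = P·diag(27, 8)·P⁻¹ = [[81, -64], [27, -24]] · [[3, -8], [1, -3]] = [[179, -456], [57, -144]].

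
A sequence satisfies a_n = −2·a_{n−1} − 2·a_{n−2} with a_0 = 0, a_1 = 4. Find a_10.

−128

With companion matrix A = [[−2, −2], [1, 0]], [a_n, a_{n−1}]ᵀ = A·[a_{n−1}, a_{n−2}]ᵀ, so [a_10, a_9]ᵀ = A^9·[a_1, a_0]ᵀ.
A^9 = [[−32, −32], [16, 0]], giving [a_10, a_9]ᵀ = [[−128], [64]].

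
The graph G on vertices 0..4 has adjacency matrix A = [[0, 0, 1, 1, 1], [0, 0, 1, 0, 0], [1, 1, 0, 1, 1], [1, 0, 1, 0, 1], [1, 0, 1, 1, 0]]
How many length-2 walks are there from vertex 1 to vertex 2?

0

The number of length-2 walks from vertex 1 to vertex 2 is entry (1,2) of A², where A is the adjacency matrix.
A² = [[3, 1, 2, 2, 2], [1, 1, 0, 1, 1], [2, 0, 4, 2, 2], [2, 1, 2, 3, 2], [2, 1, 2, 2, 3]]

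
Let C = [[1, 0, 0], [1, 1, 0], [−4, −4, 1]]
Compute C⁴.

[[1, 0, 0], [4, 1, 0], [−40, −16, 1]]

C = I + N where N = [[0, 0, 0], [1, 0, 0], [−4, −4, 0]] is strictly lower-triangular, so N³ = 0.
(I + N)⁴ = I + 4·N + 6·N² = [[1, 0, 0], [4, 1, 0], [−40, −16, 1]].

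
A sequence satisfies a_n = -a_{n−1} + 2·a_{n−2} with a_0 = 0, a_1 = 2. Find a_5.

With companion matrix M = [[-1, 2], [1, 0]], [a_n, a_{n−1}]ᵀ = M·[a_{n−1}, a_{n−2}]ᵀ, so [a_5, a_4]ᵀ = M⁴·[a_1, a_0]ᵀ.
M⁴ = [[11, -10], [-5, 6]], giving [a_5, a_4]ᵀ = [[22], [-10]].

22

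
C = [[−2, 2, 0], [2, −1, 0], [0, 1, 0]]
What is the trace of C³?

−45

C² = [[8, −6, 0], [−6, 5, 0], [2, −1, 0]]
C³ = [[−28, 22, 0], [22, −17, 0], [−6, 5, 0]]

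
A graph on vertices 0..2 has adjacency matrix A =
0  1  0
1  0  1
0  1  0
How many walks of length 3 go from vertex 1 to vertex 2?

The number of length-3 walks from vertex 1 to vertex 2 is entry (1,2) of A³, where A is the adjacency matrix.
A² = [[1, 0, 1], [0, 2, 0], [1, 0, 1]]
A³ = [[0, 2, 0], [2, 0, 2], [0, 2, 0]]

2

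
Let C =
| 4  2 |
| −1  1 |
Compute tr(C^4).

97

tr C = 5 and det C = 6, so the characteristic polynomial is λ² − (5)λ + (6) with roots 2 and 3.
Eigenvectors give P = [[−1, −2], [1, 1]] with P⁻¹ = [[1, 2], [−1, −1]], and C = P·diag(2, 3)·P⁻¹.
Then C^4 = P·diag(16, 81)·P⁻¹ = [[−16, −162], [16, 81]] · [[1, 2], [−1, −1]] = [[146, 130], [−65, −49]].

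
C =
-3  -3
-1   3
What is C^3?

C^2 = [[12, 0], [0, 12]]
C^3 = [[-36, -36], [-12, 36]]

[[-36, -36], [-12, 36]]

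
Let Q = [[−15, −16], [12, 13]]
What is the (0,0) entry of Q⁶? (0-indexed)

tr Q = −2 and det Q = −3, so the characteristic polynomial is λ² − (−2)λ + (−3) with roots 1 and −3.
Eigenvectors give P = [[1, 4], [−1, −3]] with P⁻¹ = [[−3, −4], [1, 1]], and Q = P·diag(1, −3)·P⁻¹.
Then Q⁶ = P·diag(1, 729)·P⁻¹ = [[1, 2916], [−1, −2187]] · [[−3, −4], [1, 1]] = [[2913, 2912], [−2184, −2183]].

2913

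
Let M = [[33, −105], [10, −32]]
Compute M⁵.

tr M = 1 and det M = −6, so the characteristic polynomial is λ² − (1)λ + (−6) with roots 3 and −2.
Eigenvectors give P = [[−7, 3], [−2, 1]] with P⁻¹ = [[−1, 3], [−2, 7]], and M = P·diag(3, −2)·P⁻¹.
Then M⁵ = P·diag(243, −32)·P⁻¹ = [[−1701, −96], [−486, −32]] · [[−1, 3], [−2, 7]] = [[1893, −5775], [550, −1682]].

[[1893, −5775], [550, −1682]]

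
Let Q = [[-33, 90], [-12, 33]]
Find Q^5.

tr Q = 0 and det Q = -9, so the characteristic polynomial is λ² − (0)λ + (-9) with roots -3 and 3.
Eigenvectors give P = [[3, -5], [1, -2]] with P⁻¹ = [[2, -5], [1, -3]], and Q = P·diag(-3, 3)·P⁻¹.
Then Q^5 = P·diag(-243, 243)·P⁻¹ = [[-729, -1215], [-243, -486]] · [[2, -5], [1, -3]] = [[-2673, 7290], [-972, 2673]].

[[-2673, 7290], [-972, 2673]]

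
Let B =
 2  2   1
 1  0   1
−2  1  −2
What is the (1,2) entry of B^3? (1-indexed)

B^2 = [[4, 5, 2], [0, 3, −1], [1, −6, 3]]
B^3 = [[9, 10, 5], [5, −1, 5], [−10, 5, −11]]

10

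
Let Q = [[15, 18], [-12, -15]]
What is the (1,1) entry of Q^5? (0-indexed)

tr Q = 0 and det Q = -9, so the characteristic polynomial is λ² − (0)λ + (-9) with roots 3 and -3.
Eigenvectors give P = [[3, -1], [-2, 1]] with P⁻¹ = [[1, 1], [2, 3]], and Q = P·diag(3, -3)·P⁻¹.
Then Q^5 = P·diag(243, -243)·P⁻¹ = [[729, 243], [-486, -243]] · [[1, 1], [2, 3]] = [[1215, 1458], [-972, -1215]].

-1215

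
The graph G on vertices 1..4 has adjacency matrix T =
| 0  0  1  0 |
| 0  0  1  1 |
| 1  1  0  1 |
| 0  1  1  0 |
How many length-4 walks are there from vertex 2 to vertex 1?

4

The number of length-4 walks from vertex 2 to vertex 1 is entry (2,1) of T⁴, where T is the adjacency matrix.
T² = [[1, 1, 0, 1], [1, 2, 1, 1], [0, 1, 3, 1], [1, 1, 1, 2]]
T³ = [[0, 1, 3, 1], [1, 2, 4, 3], [3, 4, 2, 4], [1, 3, 4, 2]]
T⁴ = [[3, 4, 2, 4], [4, 7, 6, 6], [2, 6, 11, 6], [4, 6, 6, 7]]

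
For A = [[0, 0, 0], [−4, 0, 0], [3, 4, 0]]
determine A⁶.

A is strictly triangular, hence nilpotent: A³ = 0, so A⁶ = 0.

[[0, 0, 0], [0, 0, 0], [0, 0, 0]]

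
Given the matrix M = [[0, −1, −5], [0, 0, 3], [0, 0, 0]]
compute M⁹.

[[0, 0, 0], [0, 0, 0], [0, 0, 0]]

M is strictly triangular, hence nilpotent: M³ = 0, so M⁹ = 0.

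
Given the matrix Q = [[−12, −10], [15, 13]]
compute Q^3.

tr Q = 1 and det Q = −6, so the characteristic polynomial is λ² − (1)λ + (−6) with roots −2 and 3.
Eigenvectors give P = [[−1, 2], [1, −3]] with P⁻¹ = [[−3, −2], [−1, −1]], and Q = P·diag(−2, 3)·P⁻¹.
Then Q^3 = P·diag(−8, 27)·P⁻¹ = [[8, 54], [−8, −81]] · [[−3, −2], [−1, −1]] = [[−78, −70], [105, 97]].

[[−78, −70], [105, 97]]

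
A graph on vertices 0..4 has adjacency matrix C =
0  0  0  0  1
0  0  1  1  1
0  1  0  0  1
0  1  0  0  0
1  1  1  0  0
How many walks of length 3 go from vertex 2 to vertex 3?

1

The number of length-3 walks from vertex 2 to vertex 3 is entry (2,3) of C³, where C is the adjacency matrix.
C² = [[1, 1, 1, 0, 0], [1, 3, 1, 0, 1], [1, 1, 2, 1, 1], [0, 0, 1, 1, 1], [0, 1, 1, 1, 3]]
C³ = [[0, 1, 1, 1, 3], [1, 2, 4, 3, 5], [1, 4, 2, 1, 4], [1, 3, 1, 0, 1], [3, 5, 4, 1, 2]]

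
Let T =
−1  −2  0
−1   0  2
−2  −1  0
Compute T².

[[3, 2, −4], [−3, 0, 0], [3, 4, −2]]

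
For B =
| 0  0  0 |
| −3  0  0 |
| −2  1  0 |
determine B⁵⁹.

B is strictly triangular, hence nilpotent: B³ = 0, so B⁵⁹ = 0.

[[0, 0, 0], [0, 0, 0], [0, 0, 0]]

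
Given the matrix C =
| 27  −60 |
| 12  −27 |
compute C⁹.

[[177147, −393660], [78732, −177147]]

tr C = 0 and det C = −9, so the characteristic polynomial is λ² − (0)λ + (−9) with roots 3 and −3.
Eigenvectors give P = [[5, 2], [2, 1]] with P⁻¹ = [[1, −2], [−2, 5]], and C = P·diag(3, −3)·P⁻¹.
Then C⁹ = P·diag(19683, −19683)·P⁻¹ = [[98415, −39366], [39366, −19683]] · [[1, −2], [−2, 5]] = [[177147, −393660], [78732, −177147]].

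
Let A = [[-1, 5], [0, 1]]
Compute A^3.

A² = I (check: tr A = 0 and det A = -1), so A^3 = A since 3 is odd.

[[-1, 5], [0, 1]]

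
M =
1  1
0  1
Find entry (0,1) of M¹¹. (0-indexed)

M = I + N where N = [[0, 1], [0, 0]] is strictly upper-triangular, so N² = 0.
(I + N)¹¹ = I + 11·N = [[1, 11], [0, 1]].

11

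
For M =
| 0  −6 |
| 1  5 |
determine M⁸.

tr M = 5 and det M = 6, so the characteristic polynomial is λ² − (5)λ + (6) with roots 2 and 3.
Eigenvectors give P = [[−3, −2], [1, 1]] with P⁻¹ = [[−1, −2], [1, 3]], and M = P·diag(2, 3)·P⁻¹.
Then M⁸ = P·diag(256, 6561)·P⁻¹ = [[−768, −13122], [256, 6561]] · [[−1, −2], [1, 3]] = [[−12354, −37830], [6305, 19171]].

[[−12354, −37830], [6305, 19171]]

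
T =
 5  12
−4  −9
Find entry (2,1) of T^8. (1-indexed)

tr T = −4 and det T = 3, so the characteristic polynomial is λ² − (−4)λ + (3) with roots −3 and −1.
Eigenvectors give P = [[−3, 2], [2, −1]] with P⁻¹ = [[1, 2], [2, 3]], and T = P·diag(−3, −1)·P⁻¹.
Then T^8 = P·diag(6561, 1)·P⁻¹ = [[−19683, 2], [13122, −1]] · [[1, 2], [2, 3]] = [[−19679, −39360], [13120, 26241]].

13120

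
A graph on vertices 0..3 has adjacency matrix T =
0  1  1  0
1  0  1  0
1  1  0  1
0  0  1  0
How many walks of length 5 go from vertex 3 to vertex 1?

6

The number of length-5 walks from vertex 3 to vertex 1 is entry (3,1) of T⁵, where T is the adjacency matrix.
T² = [[2, 1, 1, 1], [1, 2, 1, 1], [1, 1, 3, 0], [1, 1, 0, 1]]
T³ = [[2, 3, 4, 1], [3, 2, 4, 1], [4, 4, 2, 3], [1, 1, 3, 0]]
T⁴ = [[7, 6, 6, 4], [6, 7, 6, 4], [6, 6, 11, 2], [4, 4, 2, 3]]
T⁵ = [[12, 13, 17, 6], [13, 12, 17, 6], [17, 17, 14, 11], [6, 6, 11, 2]]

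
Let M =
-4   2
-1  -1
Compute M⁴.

[[146, -130], [65, -49]]

tr M = -5 and det M = 6, so the characteristic polynomial is λ² − (-5)λ + (6) with roots -3 and -2.
Eigenvectors give P = [[2, -1], [1, -1]] with P⁻¹ = [[1, -1], [1, -2]], and M = P·diag(-3, -2)·P⁻¹.
Then M⁴ = P·diag(81, 16)·P⁻¹ = [[162, -16], [81, -16]] · [[1, -1], [1, -2]] = [[146, -130], [65, -49]].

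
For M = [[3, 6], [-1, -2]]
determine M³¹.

[[3, 6], [-1, -2]]

M² = M (a projection; rank 1, trace 1), so M³¹ = M.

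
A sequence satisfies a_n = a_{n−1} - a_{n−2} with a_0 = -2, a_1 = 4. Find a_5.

-6

With companion matrix B = [[1, -1], [1, 0]], [a_n, a_{n−1}]ᵀ = B·[a_{n−1}, a_{n−2}]ᵀ, so [a_5, a_4]ᵀ = B⁴·[a_1, a_0]ᵀ.
B⁴ = [[-1, 1], [-1, 0]], giving [a_5, a_4]ᵀ = [[-6], [-4]].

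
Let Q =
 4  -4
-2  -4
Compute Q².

[[24, 0], [0, 24]]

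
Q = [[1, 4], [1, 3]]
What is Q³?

Q² = [[5, 16], [4, 13]]
Q³ = [[21, 68], [17, 55]]

[[21, 68], [17, 55]]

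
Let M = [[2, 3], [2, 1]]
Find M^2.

[[10, 9], [6, 7]]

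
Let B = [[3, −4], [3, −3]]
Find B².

[[−3, 0], [0, −3]]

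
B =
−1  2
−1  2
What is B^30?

[[−1, 2], [−1, 2]]

B² = B (a projection; rank 1, trace 1), so B^30 = B.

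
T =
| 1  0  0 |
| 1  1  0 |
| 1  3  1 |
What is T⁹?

T = I + N where N = [[0, 0, 0], [1, 0, 0], [1, 3, 0]] is strictly lower-triangular, so N³ = 0.
(I + N)⁹ = I + 9·N + 36·N² = [[1, 0, 0], [9, 1, 0], [117, 27, 1]].

[[1, 0, 0], [9, 1, 0], [117, 27, 1]]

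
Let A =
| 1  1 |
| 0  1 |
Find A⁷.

A = I + N where N = [[0, 1], [0, 0]] is strictly upper-triangular, so N² = 0.
(I + N)⁷ = I + 7·N = [[1, 7], [0, 1]].

[[1, 7], [0, 1]]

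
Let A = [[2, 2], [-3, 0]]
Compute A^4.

A^2 = [[-2, 4], [-6, -6]]
A^3 = [[-16, -4], [6, -12]]
A^4 = [[-20, -32], [48, 12]]

[[-20, -32], [48, 12]]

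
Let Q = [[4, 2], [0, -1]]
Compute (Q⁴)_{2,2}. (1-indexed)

1

Q² = [[16, 6], [0, 1]]
Q³ = [[64, 26], [0, -1]]
Q⁴ = [[256, 102], [0, 1]]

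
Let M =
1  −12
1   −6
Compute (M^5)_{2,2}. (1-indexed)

tr M = −5 and det M = 6, so the characteristic polynomial is λ² − (−5)λ + (6) with roots −2 and −3.
Eigenvectors give P = [[−4, −3], [−1, −1]] with P⁻¹ = [[−1, 3], [1, −4]], and M = P·diag(−2, −3)·P⁻¹.
Then M^5 = P·diag(−32, −243)·P⁻¹ = [[128, 729], [32, 243]] · [[−1, 3], [1, −4]] = [[601, −2532], [211, −876]].

−876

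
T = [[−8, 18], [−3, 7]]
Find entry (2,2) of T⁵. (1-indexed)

67

tr T = −1 and det T = −2, so the characteristic polynomial is λ² − (−1)λ + (−2) with roots −2 and 1.
Eigenvectors give P = [[3, −2], [1, −1]] with P⁻¹ = [[1, −2], [1, −3]], and T = P·diag(−2, 1)·P⁻¹.
Then T⁵ = P·diag(−32, 1)·P⁻¹ = [[−96, −2], [−32, −1]] · [[1, −2], [1, −3]] = [[−98, 198], [−33, 67]].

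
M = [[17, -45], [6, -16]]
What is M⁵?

[[197, -495], [66, -166]]

tr M = 1 and det M = -2, so the characteristic polynomial is λ² − (1)λ + (-2) with roots -1 and 2.
Eigenvectors give P = [[-5, 3], [-2, 1]] with P⁻¹ = [[1, -3], [2, -5]], and M = P·diag(-1, 2)·P⁻¹.
Then M⁵ = P·diag(-1, 32)·P⁻¹ = [[5, 96], [2, 32]] · [[1, -3], [2, -5]] = [[197, -495], [66, -166]].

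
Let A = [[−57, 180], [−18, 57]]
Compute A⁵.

[[−4617, 14580], [−1458, 4617]]

tr A = 0 and det A = −9, so the characteristic polynomial is λ² − (0)λ + (−9) with roots −3 and 3.
Eigenvectors give P = [[10, 3], [3, 1]] with P⁻¹ = [[1, −3], [−3, 10]], and A = P·diag(−3, 3)·P⁻¹.
Then A⁵ = P·diag(−243, 243)·P⁻¹ = [[−2430, 729], [−729, 243]] · [[1, −3], [−3, 10]] = [[−4617, 14580], [−1458, 4617]].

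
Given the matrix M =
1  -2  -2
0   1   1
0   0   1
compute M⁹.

[[1, -18, -90], [0, 1, 9], [0, 0, 1]]

M = I + N where N = [[0, -2, -2], [0, 0, 1], [0, 0, 0]] is strictly upper-triangular, so N³ = 0.
(I + N)⁹ = I + 9·N + 36·N² = [[1, -18, -90], [0, 1, 9], [0, 0, 1]].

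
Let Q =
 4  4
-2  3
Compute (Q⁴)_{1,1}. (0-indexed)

Q² = [[8, 28], [-14, 1]]
Q³ = [[-24, 116], [-58, -53]]
Q⁴ = [[-328, 252], [-126, -391]]

-391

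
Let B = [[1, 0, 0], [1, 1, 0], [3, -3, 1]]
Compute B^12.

B = I + N where N = [[0, 0, 0], [1, 0, 0], [3, -3, 0]] is strictly lower-triangular, so N^3 = 0.
(I + N)^12 = I + 12·N + 66·N^2 = [[1, 0, 0], [12, 1, 0], [-162, -36, 1]].

[[1, 0, 0], [12, 1, 0], [-162, -36, 1]]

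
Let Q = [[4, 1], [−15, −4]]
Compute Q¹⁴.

Q² = I (check: tr Q = 0 and det Q = −1), so Q¹⁴ = I since 14 is even.

[[1, 0], [0, 1]]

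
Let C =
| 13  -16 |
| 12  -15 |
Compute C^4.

tr C = -2 and det C = -3, so the characteristic polynomial is λ² − (-2)λ + (-3) with roots 1 and -3.
Eigenvectors give P = [[4, -1], [3, -1]] with P⁻¹ = [[1, -1], [3, -4]], and C = P·diag(1, -3)·P⁻¹.
Then C^4 = P·diag(1, 81)·P⁻¹ = [[4, -81], [3, -81]] · [[1, -1], [3, -4]] = [[-239, 320], [-240, 321]].

[[-239, 320], [-240, 321]]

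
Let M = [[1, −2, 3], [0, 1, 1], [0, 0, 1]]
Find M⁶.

M = I + N where N = [[0, −2, 3], [0, 0, 1], [0, 0, 0]] is strictly upper-triangular, so N³ = 0.
(I + N)⁶ = I + 6·N + 15·N² = [[1, −12, −12], [0, 1, 6], [0, 0, 1]].

[[1, −12, −12], [0, 1, 6], [0, 0, 1]]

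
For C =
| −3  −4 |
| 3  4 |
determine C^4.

C² = C (a projection; rank 1, trace 1), so C^4 = C.

[[−3, −4], [3, 4]]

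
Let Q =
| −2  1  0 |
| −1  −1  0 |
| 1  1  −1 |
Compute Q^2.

[[3, −3, 0], [3, 0, 0], [−4, −1, 1]]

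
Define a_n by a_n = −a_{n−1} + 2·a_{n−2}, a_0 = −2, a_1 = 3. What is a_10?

−1707

With companion matrix A = [[−1, 2], [1, 0]], [a_n, a_{n−1}]ᵀ = A·[a_{n−1}, a_{n−2}]ᵀ, so [a_10, a_9]ᵀ = A^9·[a_1, a_0]ᵀ.
A^9 = [[−341, 342], [171, −170]], giving [a_10, a_9]ᵀ = [[−1707], [853]].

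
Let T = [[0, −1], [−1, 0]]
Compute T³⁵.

T² = I (check: tr T = 0 and det T = −1), so T³⁵ = T since 35 is odd.

[[0, −1], [−1, 0]]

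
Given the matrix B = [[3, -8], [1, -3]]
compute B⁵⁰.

[[1, 0], [0, 1]]

B² = I (check: tr B = 0 and det B = -1), so B⁵⁰ = I since 50 is even.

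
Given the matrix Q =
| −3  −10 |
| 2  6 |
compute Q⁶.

[[−251, −630], [126, 316]]

tr Q = 3 and det Q = 2, so the characteristic polynomial is λ² − (3)λ + (2) with roots 2 and 1.
Eigenvectors give P = [[2, −5], [−1, 2]] with P⁻¹ = [[−2, −5], [−1, −2]], and Q = P·diag(2, 1)·P⁻¹.
Then Q⁶ = P·diag(64, 1)·P⁻¹ = [[128, −5], [−64, 2]] · [[−2, −5], [−1, −2]] = [[−251, −630], [126, 316]].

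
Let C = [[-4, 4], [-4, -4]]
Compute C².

[[0, -32], [32, 0]]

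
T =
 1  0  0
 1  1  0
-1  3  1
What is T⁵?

[[1, 0, 0], [5, 1, 0], [25, 15, 1]]

T = I + N where N = [[0, 0, 0], [1, 0, 0], [-1, 3, 0]] is strictly lower-triangular, so N³ = 0.
(I + N)⁵ = I + 5·N + 10·N² = [[1, 0, 0], [5, 1, 0], [25, 15, 1]].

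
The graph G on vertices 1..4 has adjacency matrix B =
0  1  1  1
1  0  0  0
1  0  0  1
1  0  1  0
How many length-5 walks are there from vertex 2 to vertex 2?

The number of length-5 walks from vertex 2 to vertex 2 is entry (2,2) of B⁵, where B is the adjacency matrix.
B² = [[3, 0, 1, 1], [0, 1, 1, 1], [1, 1, 2, 1], [1, 1, 1, 2]]
B³ = [[2, 3, 4, 4], [3, 0, 1, 1], [4, 1, 2, 3], [4, 1, 3, 2]]
B⁴ = [[11, 2, 6, 6], [2, 3, 4, 4], [6, 4, 7, 6], [6, 4, 6, 7]]
B⁵ = [[14, 11, 17, 17], [11, 2, 6, 6], [17, 6, 12, 13], [17, 6, 13, 12]]

2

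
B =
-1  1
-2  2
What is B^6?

[[-1, 1], [-2, 2]]

B² = B (a projection; rank 1, trace 1), so B^6 = B.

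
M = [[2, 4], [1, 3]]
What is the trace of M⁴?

M² = [[8, 20], [5, 13]]
M³ = [[36, 92], [23, 59]]
M⁴ = [[164, 420], [105, 269]]

433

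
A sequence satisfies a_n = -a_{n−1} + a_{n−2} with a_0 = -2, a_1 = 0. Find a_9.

42

With companion matrix T = [[-1, 1], [1, 0]], [a_n, a_{n−1}]ᵀ = T·[a_{n−1}, a_{n−2}]ᵀ, so [a_9, a_8]ᵀ = T⁸·[a_1, a_0]ᵀ.
T⁸ = [[34, -21], [-21, 13]], giving [a_9, a_8]ᵀ = [[42], [-26]].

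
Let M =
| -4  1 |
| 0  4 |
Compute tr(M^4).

M^2 = [[16, 0], [0, 16]]
M^3 = [[-64, 16], [0, 64]]
M^4 = [[256, 0], [0, 256]]

512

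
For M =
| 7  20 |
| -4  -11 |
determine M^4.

tr M = -4 and det M = 3, so the characteristic polynomial is λ² − (-4)λ + (3) with roots -1 and -3.
Eigenvectors give P = [[-5, 2], [2, -1]] with P⁻¹ = [[-1, -2], [-2, -5]], and M = P·diag(-1, -3)·P⁻¹.
Then M^4 = P·diag(1, 81)·P⁻¹ = [[-5, 162], [2, -81]] · [[-1, -2], [-2, -5]] = [[-319, -800], [160, 401]].

[[-319, -800], [160, 401]]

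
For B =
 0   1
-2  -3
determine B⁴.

[[-14, -15], [30, 31]]

tr B = -3 and det B = 2, so the characteristic polynomial is λ² − (-3)λ + (2) with roots -2 and -1.
Eigenvectors give P = [[-1, -1], [2, 1]] with P⁻¹ = [[1, 1], [-2, -1]], and B = P·diag(-2, -1)·P⁻¹.
Then B⁴ = P·diag(16, 1)·P⁻¹ = [[-16, -1], [32, 1]] · [[1, 1], [-2, -1]] = [[-14, -15], [30, 31]].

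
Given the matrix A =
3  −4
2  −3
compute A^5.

A² = I (check: tr A = 0 and det A = −1), so A^5 = A since 5 is odd.

[[3, −4], [2, −3]]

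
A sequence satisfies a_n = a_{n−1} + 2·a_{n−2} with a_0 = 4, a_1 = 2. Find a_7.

With companion matrix B = [[1, 2], [1, 0]], [a_n, a_{n−1}]ᵀ = B·[a_{n−1}, a_{n−2}]ᵀ, so [a_7, a_6]ᵀ = B^6·[a_1, a_0]ᵀ.
B^6 = [[43, 42], [21, 22]], giving [a_7, a_6]ᵀ = [[254], [130]].

254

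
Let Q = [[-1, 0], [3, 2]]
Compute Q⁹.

[[-1, 0], [513, 512]]

tr Q = 1 and det Q = -2, so the characteristic polynomial is λ² − (1)λ + (-2) with roots 2 and -1.
Eigenvectors give P = [[0, 1], [-1, -1]] with P⁻¹ = [[-1, -1], [1, 0]], and Q = P·diag(2, -1)·P⁻¹.
Then Q⁹ = P·diag(512, -1)·P⁻¹ = [[0, -1], [-512, 1]] · [[-1, -1], [1, 0]] = [[-1, 0], [513, 512]].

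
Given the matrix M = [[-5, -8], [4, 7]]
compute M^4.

tr M = 2 and det M = -3, so the characteristic polynomial is λ² − (2)λ + (-3) with roots -1 and 3.
Eigenvectors give P = [[2, 1], [-1, -1]] with P⁻¹ = [[1, 1], [-1, -2]], and M = P·diag(-1, 3)·P⁻¹.
Then M^4 = P·diag(1, 81)·P⁻¹ = [[2, 81], [-1, -81]] · [[1, 1], [-1, -2]] = [[-79, -160], [80, 161]].

[[-79, -160], [80, 161]]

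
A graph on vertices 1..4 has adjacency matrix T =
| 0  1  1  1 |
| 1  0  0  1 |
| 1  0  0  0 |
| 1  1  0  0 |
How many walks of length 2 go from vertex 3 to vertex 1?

0

The number of length-2 walks from vertex 3 to vertex 1 is entry (3,1) of T², where T is the adjacency matrix.
T² = [[3, 1, 0, 1], [1, 2, 1, 1], [0, 1, 1, 1], [1, 1, 1, 2]]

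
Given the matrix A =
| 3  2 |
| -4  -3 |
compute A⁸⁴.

A² = I (check: tr A = 0 and det A = -1), so A⁸⁴ = I since 84 is even.

[[1, 0], [0, 1]]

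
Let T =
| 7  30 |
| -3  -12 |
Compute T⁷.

[[18403, 61770], [-6177, -20718]]

tr T = -5 and det T = 6, so the characteristic polynomial is λ² − (-5)λ + (6) with roots -2 and -3.
Eigenvectors give P = [[10, 3], [-3, -1]] with P⁻¹ = [[1, 3], [-3, -10]], and T = P·diag(-2, -3)·P⁻¹.
Then T⁷ = P·diag(-128, -2187)·P⁻¹ = [[-1280, -6561], [384, 2187]] · [[1, 3], [-3, -10]] = [[18403, 61770], [-6177, -20718]].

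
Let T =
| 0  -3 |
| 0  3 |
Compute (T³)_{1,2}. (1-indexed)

-27

T² = [[0, -9], [0, 9]]
T³ = [[0, -27], [0, 27]]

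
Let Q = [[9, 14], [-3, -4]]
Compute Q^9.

tr Q = 5 and det Q = 6, so the characteristic polynomial is λ² − (5)λ + (6) with roots 3 and 2.
Eigenvectors give P = [[-7, -2], [3, 1]] with P⁻¹ = [[-1, -2], [3, 7]], and Q = P·diag(3, 2)·P⁻¹.
Then Q^9 = P·diag(19683, 512)·P⁻¹ = [[-137781, -1024], [59049, 512]] · [[-1, -2], [3, 7]] = [[134709, 268394], [-57513, -114514]].

[[134709, 268394], [-57513, -114514]]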